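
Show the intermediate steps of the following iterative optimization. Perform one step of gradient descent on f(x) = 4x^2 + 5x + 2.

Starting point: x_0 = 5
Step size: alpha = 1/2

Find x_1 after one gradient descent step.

f(x) = 4x^2 + 5x + 2
f'(x) = 8x + 5
f'(5) = 8*5 + (5) = 45
x_1 = x_0 - alpha * f'(x_0) = 5 - 1/2 * 45 = -35/2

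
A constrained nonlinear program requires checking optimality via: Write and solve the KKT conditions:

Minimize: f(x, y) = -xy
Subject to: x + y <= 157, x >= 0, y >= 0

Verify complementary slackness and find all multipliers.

Problem: min -xy s.t. x + y <= 157 (multiplier lambda), x >= 0 (mu_x), y >= 0 (mu_y)
KKT stationarity: -y + lambda - mu_x = 0, -x + lambda - mu_y = 0, with lambda, mu_x, mu_y >= 0
Complementary slackness: lambda*(x + y - 157) = 0, mu_x*x = 0, mu_y*y = 0
If lambda = 0: y = -mu_x <= 0 and x = -mu_y <= 0 force x = y = 0 with f = 0; but x = y = 157/2 is feasible with f = -24649/4 < 0, so this is not the minimum. Hence lambda > 0 and x + y = 157.
Try x > 0, y > 0 (so mu_x = mu_y = 0): y = lambda, x = lambda => x = y = lambda
x + y = 157 => 2*lambda = 157 => lambda = 157/2
x* = y* = 157/2 > 0, consistent with mu_x = mu_y = 0.
(Any feasible point with x = 0 or y = 0 has f = 0 > -24649/4, so the minimum is not on those boundaries.)
min(-xy) = -24649/4 (i.e. max xy = 24649/4)
Multipliers: lambda = 157/2, mu_x = 0, mu_y = 0
Complementary slackness: lambda*(x + y - 157) = 157/2*(157/2 + 157/2 - 157) = 0, mu_x*x = 0*157/2 = 0, mu_y*y = 0*157/2 = 0. Satisfied.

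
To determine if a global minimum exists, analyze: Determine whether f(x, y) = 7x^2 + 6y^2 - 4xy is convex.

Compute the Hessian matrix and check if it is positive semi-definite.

f(x,y) = 7x^2 + 6y^2 - 4xy
Hessian H = [[14, -4], [-4, 12]]
trace(H) = 26, det(H) = 152
Eigenvalues: (26 +/- sqrt(68)) / 2 = 17.12, 8.877
Since both eigenvalues > 0, f is convex.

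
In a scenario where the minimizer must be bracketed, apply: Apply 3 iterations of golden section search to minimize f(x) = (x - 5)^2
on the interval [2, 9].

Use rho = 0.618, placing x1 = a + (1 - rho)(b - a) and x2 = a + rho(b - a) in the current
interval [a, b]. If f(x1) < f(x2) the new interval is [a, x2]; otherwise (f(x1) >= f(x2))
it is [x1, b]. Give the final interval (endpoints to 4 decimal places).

Golden section search for min of f(x) = (x - 5)^2 on [2, 9].
Each step: x1 = a + (1 - rho)(b - a), x2 = a + rho(b - a); if f(x1) < f(x2) keep [a, x2], otherwise keep [x1, b].
Step 1: [2.0000, 9.0000], x1=4.6740 (f=0.1063), x2=6.3260 (f=1.7583); f(x1) < f(x2) => keep [2.0000, 6.3260]
Step 2: [2.0000, 6.3260], x1=3.6525 (f=1.8157), x2=4.6735 (f=0.1066); f(x1) > f(x2) => keep [3.6525, 6.3260]
Step 3: [3.6525, 6.3260], x1=4.6738 (f=0.1064), x2=5.3047 (f=0.0929); f(x1) > f(x2) => keep [4.6738, 6.3260]
Final interval: [4.6738, 6.3260]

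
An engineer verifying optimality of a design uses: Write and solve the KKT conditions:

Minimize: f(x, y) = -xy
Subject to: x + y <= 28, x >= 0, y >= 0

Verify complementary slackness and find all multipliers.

Problem: min -xy s.t. x + y <= 28 (multiplier lambda), x >= 0 (mu_x), y >= 0 (mu_y)
KKT stationarity: -y + lambda - mu_x = 0, -x + lambda - mu_y = 0, with lambda, mu_x, mu_y >= 0
Complementary slackness: lambda*(x + y - 28) = 0, mu_x*x = 0, mu_y*y = 0
If lambda = 0: y = -mu_x <= 0 and x = -mu_y <= 0 force x = y = 0 with f = 0; but x = y = 14 is feasible with f = -196 < 0, so this is not the minimum. Hence lambda > 0 and x + y = 28.
Try x > 0, y > 0 (so mu_x = mu_y = 0): y = lambda, x = lambda => x = y = lambda
x + y = 28 => 2*lambda = 28 => lambda = 14
x* = y* = 14 > 0, consistent with mu_x = mu_y = 0.
(Any feasible point with x = 0 or y = 0 has f = 0 > -196, so the minimum is not on those boundaries.)
min(-xy) = -196 (i.e. max xy = 196)
Multipliers: lambda = 14, mu_x = 0, mu_y = 0
Complementary slackness: lambda*(x + y - 28) = 14*(14 + 14 - 28) = 0, mu_x*x = 0*14 = 0, mu_y*y = 0*14 = 0. Satisfied.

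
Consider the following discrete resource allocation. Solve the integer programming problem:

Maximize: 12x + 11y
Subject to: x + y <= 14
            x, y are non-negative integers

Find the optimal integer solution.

Objective: 12x + 11y, constraint: x + y <= 14
Coefficient of x is 12 >= coefficient of y is 11, so allocate the entire budget to x.
Optimal: x = 14, y = 0, value = 168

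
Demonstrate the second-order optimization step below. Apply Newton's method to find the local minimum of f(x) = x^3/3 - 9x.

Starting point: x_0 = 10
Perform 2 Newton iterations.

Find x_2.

f(x) = x^3/3 - 9x
f'(x) = x^2 - 9, f''(x) = 2x
Newton update: x_{n+1} = x_n - (x_n^2 - 9)/(2*x_n)
Step 1: x_0 = 10, f'=91, f''=20, x_1 = 109/20
Step 2: x_1 = 109/20, f'=8281/400, f''=109/10, x_2 = 15481/4360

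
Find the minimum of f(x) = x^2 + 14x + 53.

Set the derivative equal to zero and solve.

f(x) = x^2 + 14x + 53
f'(x) = 2x + (14) = 0
x = -14/2 = -7
f(-7) = 4
Since f''(x) = 2 > 0, this is a minimum.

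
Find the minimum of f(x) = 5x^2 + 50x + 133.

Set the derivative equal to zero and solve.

f(x) = 5x^2 + 50x + 133
f'(x) = 10x + (50) = 0
x = -50/10 = -5
f(-5) = 8
Since f''(x) = 10 > 0, this is a minimum.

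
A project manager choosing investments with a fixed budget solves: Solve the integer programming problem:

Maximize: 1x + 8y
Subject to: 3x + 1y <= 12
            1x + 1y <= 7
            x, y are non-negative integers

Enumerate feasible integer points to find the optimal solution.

Constraint 1: 3x + 1y <= 12
Constraint 2: 1x + 1y <= 7
Feasible x range (need y >= 0): 0 <= x <= min(12/3, 7/1) => x in {0, ..., 4}.
Enumerate feasible integer points row by row (the coefficient of y is 8 > 0, so for each x the largest feasible y gives the best value):
  x = 0: y <= min((12 - 3*0)/1, (7 - 1*0)/1) => y in {0, ..., 7}; best 1*0 + 8*7 = 56
  x = 1: y <= min((12 - 3*1)/1, (7 - 1*1)/1) => y in {0, ..., 6}; best 1*1 + 8*6 = 49
  x = 2: y <= min((12 - 3*2)/1, (7 - 1*2)/1) => y in {0, ..., 5}; best 1*2 + 8*5 = 42
  x = 3: y <= min((12 - 3*3)/1, (7 - 1*3)/1) => y in {0, ..., 3}; best 1*3 + 8*3 = 27
  x = 4: y <= min((12 - 3*4)/1, (7 - 1*4)/1) => y in {0}; best 1*4 + 8*0 = 4
The maximum 1x + 8y = 56 is achieved at x = 0, y = 7.
Check: 3*0 + 1*7 = 7 <= 12 and 1*0 + 1*7 = 7 <= 7.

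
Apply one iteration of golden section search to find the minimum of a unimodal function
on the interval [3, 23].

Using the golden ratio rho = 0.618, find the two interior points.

Golden section search on [3, 23].
Golden ratio rho = 0.618 (approx).
Interior points:
  x_1 = 3 + (1-0.618)*20 = 10.6400
  x_2 = 3 + 0.618*20 = 15.3600
Compare f(x_1) and f(x_2) to determine which subinterval to keep.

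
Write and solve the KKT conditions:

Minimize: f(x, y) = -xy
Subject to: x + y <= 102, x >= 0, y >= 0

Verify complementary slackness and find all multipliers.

Problem: min -xy s.t. x + y <= 102 (multiplier lambda), x >= 0 (mu_x), y >= 0 (mu_y)
KKT stationarity: -y + lambda - mu_x = 0, -x + lambda - mu_y = 0, with lambda, mu_x, mu_y >= 0
Complementary slackness: lambda*(x + y - 102) = 0, mu_x*x = 0, mu_y*y = 0
If lambda = 0: y = -mu_x <= 0 and x = -mu_y <= 0 force x = y = 0 with f = 0; but x = y = 51 is feasible with f = -2601 < 0, so this is not the minimum. Hence lambda > 0 and x + y = 102.
Try x > 0, y > 0 (so mu_x = mu_y = 0): y = lambda, x = lambda => x = y = lambda
x + y = 102 => 2*lambda = 102 => lambda = 51
x* = y* = 51 > 0, consistent with mu_x = mu_y = 0.
(Any feasible point with x = 0 or y = 0 has f = 0 > -2601, so the minimum is not on those boundaries.)
min(-xy) = -2601 (i.e. max xy = 2601)
Multipliers: lambda = 51, mu_x = 0, mu_y = 0
Complementary slackness: lambda*(x + y - 102) = 51*(51 + 51 - 102) = 0, mu_x*x = 0*51 = 0, mu_y*y = 0*51 = 0. Satisfied.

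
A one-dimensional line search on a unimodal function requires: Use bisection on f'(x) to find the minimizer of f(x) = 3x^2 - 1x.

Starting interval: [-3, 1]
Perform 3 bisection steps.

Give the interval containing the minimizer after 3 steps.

Finding critical point of f(x) = 3x^2 - 1x using bisection on f'(x) = 6x + -1.
f'(x) = 0 when x = 1/6.
Starting interval: [-3, 1]
Step 1: mid = -1, f'(mid) = -7, new interval = [-1, 1]
Step 2: mid = 0, f'(mid) = -1, new interval = [0, 1]
Step 3: mid = 1/2, f'(mid) = 2, new interval = [0, 1/2]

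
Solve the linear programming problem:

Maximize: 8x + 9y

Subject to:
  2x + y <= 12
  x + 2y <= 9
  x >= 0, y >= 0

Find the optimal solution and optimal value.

Feasible vertices: (0, 0), (0, 9/2), (5, 2), (6, 0)
Objective 8x + 9y at each:
  (0, 0): 0
  (0, 9/2): 81/2
  (5, 2): 58
  (6, 0): 48
Maximum is 58 at (5, 2).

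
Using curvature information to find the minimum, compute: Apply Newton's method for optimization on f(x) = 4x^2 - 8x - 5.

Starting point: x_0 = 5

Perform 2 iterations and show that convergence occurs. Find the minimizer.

f(x) = 4x^2 - 8x - 5, f'(x) = 8x + (-8), f''(x) = 8
Step 1: f'(5) = 32, x_1 = 5 - 32/8 = 1
Step 2: f'(1) = 0, x_2 = 1 (converged)
Newton's method converges in 1 step for quadratics.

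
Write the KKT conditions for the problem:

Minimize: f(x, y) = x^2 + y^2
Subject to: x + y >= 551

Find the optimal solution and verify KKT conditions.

KKT conditions for min x^2 + y^2 s.t. x + y >= 551:
Stationarity: 2x = mu, 2y = mu
So x = y = mu/2.
Complementary slackness: mu*(x + y - 551) = 0
Primal feasibility: x + y >= 551; dual feasibility: mu >= 0
If mu = 0 then x = y = 0, but 0 + 0 < 551 is infeasible, so the constraint is active.
Constraint active: x + y = 2*(mu/2) = 551 => mu = 551
x = y = 551/2, f = 303601/2
Verify: stationarity 2*(551/2) = 551 = mu; primal 551/2 + 551/2 = 551 >= 551; dual mu = 551 >= 0; complementary slackness 551*(551 - 551) = 0. All KKT conditions hold.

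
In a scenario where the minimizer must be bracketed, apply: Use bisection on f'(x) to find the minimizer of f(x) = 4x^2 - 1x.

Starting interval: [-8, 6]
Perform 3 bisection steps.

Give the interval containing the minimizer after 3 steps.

Finding critical point of f(x) = 4x^2 - 1x using bisection on f'(x) = 8x + -1.
f'(x) = 0 when x = 1/8.
Starting interval: [-8, 6]
Step 1: mid = -1, f'(mid) = -9, new interval = [-1, 6]
Step 2: mid = 5/2, f'(mid) = 19, new interval = [-1, 5/2]
Step 3: mid = 3/4, f'(mid) = 5, new interval = [-1, 3/4]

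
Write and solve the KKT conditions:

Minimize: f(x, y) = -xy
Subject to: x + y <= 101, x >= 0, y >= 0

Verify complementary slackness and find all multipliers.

Problem: min -xy s.t. x + y <= 101 (multiplier lambda), x >= 0 (mu_x), y >= 0 (mu_y)
KKT stationarity: -y + lambda - mu_x = 0, -x + lambda - mu_y = 0, with lambda, mu_x, mu_y >= 0
Complementary slackness: lambda*(x + y - 101) = 0, mu_x*x = 0, mu_y*y = 0
If lambda = 0: y = -mu_x <= 0 and x = -mu_y <= 0 force x = y = 0 with f = 0; but x = y = 101/2 is feasible with f = -10201/4 < 0, so this is not the minimum. Hence lambda > 0 and x + y = 101.
Try x > 0, y > 0 (so mu_x = mu_y = 0): y = lambda, x = lambda => x = y = lambda
x + y = 101 => 2*lambda = 101 => lambda = 101/2
x* = y* = 101/2 > 0, consistent with mu_x = mu_y = 0.
(Any feasible point with x = 0 or y = 0 has f = 0 > -10201/4, so the minimum is not on those boundaries.)
min(-xy) = -10201/4 (i.e. max xy = 10201/4)
Multipliers: lambda = 101/2, mu_x = 0, mu_y = 0
Complementary slackness: lambda*(x + y - 101) = 101/2*(101/2 + 101/2 - 101) = 0, mu_x*x = 0*101/2 = 0, mu_y*y = 0*101/2 = 0. Satisfied.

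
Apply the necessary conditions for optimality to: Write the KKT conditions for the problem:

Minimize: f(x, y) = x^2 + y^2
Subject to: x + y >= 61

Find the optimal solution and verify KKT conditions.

KKT conditions for min x^2 + y^2 s.t. x + y >= 61:
Stationarity: 2x = mu, 2y = mu
So x = y = mu/2.
Complementary slackness: mu*(x + y - 61) = 0
Primal feasibility: x + y >= 61; dual feasibility: mu >= 0
If mu = 0 then x = y = 0, but 0 + 0 < 61 is infeasible, so the constraint is active.
Constraint active: x + y = 2*(mu/2) = 61 => mu = 61
x = y = 61/2, f = 3721/2
Verify: stationarity 2*(61/2) = 61 = mu; primal 61/2 + 61/2 = 61 >= 61; dual mu = 61 >= 0; complementary slackness 61*(61 - 61) = 0. All KKT conditions hold.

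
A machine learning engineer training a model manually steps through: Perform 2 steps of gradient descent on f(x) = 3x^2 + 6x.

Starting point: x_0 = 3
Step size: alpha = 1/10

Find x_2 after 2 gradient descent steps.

f(x) = 3x^2 + 6x, f'(x) = 6x + (6)
Step 1: f'(3) = 24, x_1 = 3 - 1/10 * 24 = 3/5
Step 2: f'(3/5) = 48/5, x_2 = 3/5 - 1/10 * 48/5 = -9/25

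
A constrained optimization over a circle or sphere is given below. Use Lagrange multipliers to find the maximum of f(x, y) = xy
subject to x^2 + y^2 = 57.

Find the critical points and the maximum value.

Lagrange conditions: y = 2*lambda*x and x = 2*lambda*y
If x = 0 then y = 0, violating the constraint, so x, y != 0.
Dividing: y/x = x/y => x^2 = y^2 => y = x or y = -x
Constraint: 2x^2 = 57 => x^2 = 57/2 => x = +/-sqrt(57/2)
Critical points: (sqrt(57/2), sqrt(57/2)), (-sqrt(57/2), -sqrt(57/2)), (sqrt(57/2), -sqrt(57/2)), (-sqrt(57/2), sqrt(57/2))
  y = x:  xy = x^2 = 57/2  at (sqrt(57/2), sqrt(57/2)) and (-sqrt(57/2), -sqrt(57/2))
  y = -x: xy = -x^2 = -57/2 at (sqrt(57/2), -sqrt(57/2)) and (-sqrt(57/2), sqrt(57/2))
Maximum xy = 57/2 at (sqrt(57/2), sqrt(57/2)) and (-sqrt(57/2), -sqrt(57/2))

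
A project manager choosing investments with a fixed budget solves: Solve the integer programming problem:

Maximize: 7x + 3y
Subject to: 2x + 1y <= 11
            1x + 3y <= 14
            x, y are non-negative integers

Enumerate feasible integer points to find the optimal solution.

Constraint 1: 2x + 1y <= 11
Constraint 2: 1x + 3y <= 14
Feasible x range (need y >= 0): 0 <= x <= min(11/2, 14/1) => x in {0, ..., 5}.
Enumerate feasible integer points row by row (the coefficient of y is 3 > 0, so for each x the largest feasible y gives the best value):
  x = 0: y <= min((11 - 2*0)/1, (14 - 1*0)/3) => y in {0, ..., 4}; best 7*0 + 3*4 = 12
  x = 1: y <= min((11 - 2*1)/1, (14 - 1*1)/3) => y in {0, ..., 4}; best 7*1 + 3*4 = 19
  x = 2: y <= min((11 - 2*2)/1, (14 - 1*2)/3) => y in {0, ..., 4}; best 7*2 + 3*4 = 26
  x = 3: y <= min((11 - 2*3)/1, (14 - 1*3)/3) => y in {0, ..., 3}; best 7*3 + 3*3 = 30
  x = 4: y <= min((11 - 2*4)/1, (14 - 1*4)/3) => y in {0, ..., 3}; best 7*4 + 3*3 = 37
  x = 5: y <= min((11 - 2*5)/1, (14 - 1*5)/3) => y in {0, ..., 1}; best 7*5 + 3*1 = 38
The maximum 7x + 3y = 38 is achieved at x = 5, y = 1.
Check: 2*5 + 1*1 = 11 <= 11 and 1*5 + 3*1 = 8 <= 14.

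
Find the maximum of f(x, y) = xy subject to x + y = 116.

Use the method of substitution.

Substitute y = 116 - x into f(x,y) = xy:
g(x) = x(116 - x) = 116x - x^2
g'(x) = 116 - 2x = 0  =>  x = 58
y = 116 - 58 = 58
Maximum value = 58 * 58 = 3364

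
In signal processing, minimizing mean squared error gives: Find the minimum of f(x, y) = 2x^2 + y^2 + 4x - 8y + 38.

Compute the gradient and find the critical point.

f(x,y) = 2x^2 + y^2 + 4x - 8y + 38
df/dx = 4x + (4) = 0  =>  x = -1
df/dy = 2y + (-8) = 0  =>  y = 4
f(-1, 4) = 2*(-1)^2 + 1*(4)^2 + 4*(-1) + -8*(4) + 38 = 20
Hessian is diagonal with entries 4, 2 > 0, so this is a minimum.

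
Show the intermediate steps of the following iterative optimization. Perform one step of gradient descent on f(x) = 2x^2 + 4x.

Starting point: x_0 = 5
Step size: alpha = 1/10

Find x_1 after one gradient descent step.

f(x) = 2x^2 + 4x
f'(x) = 4x + 4
f'(5) = 4*5 + (4) = 24
x_1 = x_0 - alpha * f'(x_0) = 5 - 1/10 * 24 = 13/5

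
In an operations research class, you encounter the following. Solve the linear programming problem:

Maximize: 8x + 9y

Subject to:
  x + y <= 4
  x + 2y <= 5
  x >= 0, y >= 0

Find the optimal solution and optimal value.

Feasible vertices: (0, 0), (0, 5/2), (3, 1), (4, 0)
Objective 8x + 9y at each:
  (0, 0): 0
  (0, 5/2): 45/2
  (3, 1): 33
  (4, 0): 32
Maximum is 33 at (3, 1).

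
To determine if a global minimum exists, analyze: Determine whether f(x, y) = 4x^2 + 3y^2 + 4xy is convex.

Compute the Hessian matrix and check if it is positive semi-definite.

f(x,y) = 4x^2 + 3y^2 + 4xy
Hessian H = [[8, 4], [4, 6]]
trace(H) = 14, det(H) = 32
Eigenvalues: (14 +/- sqrt(68)) / 2 = 11.12, 2.877
Since both eigenvalues > 0, f is convex.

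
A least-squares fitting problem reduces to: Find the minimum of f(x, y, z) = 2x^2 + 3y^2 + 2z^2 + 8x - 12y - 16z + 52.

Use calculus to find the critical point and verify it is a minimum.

f(x,y,z) = 2x^2 + 3y^2 + 2z^2 + 8x - 12y - 16z + 52
df/dx = 4x + (8) = 0 => x = -2
df/dy = 6y + (-12) = 0 => y = 2
df/dz = 4z + (-16) = 0 => z = 4
f(-2,2,4) = 2*(-2)^2 + 3*(2)^2 + 2*(4)^2 + 8*(-2) + -12*(2) + -16*(4) + 52 = 0
Hessian is diagonal with entries 4, 6, 4 > 0, confirmed minimum.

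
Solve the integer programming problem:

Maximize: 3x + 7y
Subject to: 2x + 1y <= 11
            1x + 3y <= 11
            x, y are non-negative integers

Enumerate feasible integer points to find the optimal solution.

Constraint 1: 2x + 1y <= 11
Constraint 2: 1x + 3y <= 11
Feasible x range (need y >= 0): 0 <= x <= min(11/2, 11/1) => x in {0, ..., 5}.
Enumerate feasible integer points row by row (the coefficient of y is 7 > 0, so for each x the largest feasible y gives the best value):
  x = 0: y <= min((11 - 2*0)/1, (11 - 1*0)/3) => y in {0, ..., 3}; best 3*0 + 7*3 = 21
  x = 1: y <= min((11 - 2*1)/1, (11 - 1*1)/3) => y in {0, ..., 3}; best 3*1 + 7*3 = 24
  x = 2: y <= min((11 - 2*2)/1, (11 - 1*2)/3) => y in {0, ..., 3}; best 3*2 + 7*3 = 27
  x = 3: y <= min((11 - 2*3)/1, (11 - 1*3)/3) => y in {0, ..., 2}; best 3*3 + 7*2 = 23
  x = 4: y <= min((11 - 2*4)/1, (11 - 1*4)/3) => y in {0, ..., 2}; best 3*4 + 7*2 = 26
  x = 5: y <= min((11 - 2*5)/1, (11 - 1*5)/3) => y in {0, ..., 1}; best 3*5 + 7*1 = 22
The maximum 3x + 7y = 27 is achieved at x = 2, y = 3.
Check: 2*2 + 1*3 = 7 <= 11 and 1*2 + 3*3 = 11 <= 11.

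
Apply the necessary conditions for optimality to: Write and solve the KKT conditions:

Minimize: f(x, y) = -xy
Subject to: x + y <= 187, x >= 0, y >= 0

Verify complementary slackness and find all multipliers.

Problem: min -xy s.t. x + y <= 187 (multiplier lambda), x >= 0 (mu_x), y >= 0 (mu_y)
KKT stationarity: -y + lambda - mu_x = 0, -x + lambda - mu_y = 0, with lambda, mu_x, mu_y >= 0
Complementary slackness: lambda*(x + y - 187) = 0, mu_x*x = 0, mu_y*y = 0
If lambda = 0: y = -mu_x <= 0 and x = -mu_y <= 0 force x = y = 0 with f = 0; but x = y = 187/2 is feasible with f = -34969/4 < 0, so this is not the minimum. Hence lambda > 0 and x + y = 187.
Try x > 0, y > 0 (so mu_x = mu_y = 0): y = lambda, x = lambda => x = y = lambda
x + y = 187 => 2*lambda = 187 => lambda = 187/2
x* = y* = 187/2 > 0, consistent with mu_x = mu_y = 0.
(Any feasible point with x = 0 or y = 0 has f = 0 > -34969/4, so the minimum is not on those boundaries.)
min(-xy) = -34969/4 (i.e. max xy = 34969/4)
Multipliers: lambda = 187/2, mu_x = 0, mu_y = 0
Complementary slackness: lambda*(x + y - 187) = 187/2*(187/2 + 187/2 - 187) = 0, mu_x*x = 0*187/2 = 0, mu_y*y = 0*187/2 = 0. Satisfied.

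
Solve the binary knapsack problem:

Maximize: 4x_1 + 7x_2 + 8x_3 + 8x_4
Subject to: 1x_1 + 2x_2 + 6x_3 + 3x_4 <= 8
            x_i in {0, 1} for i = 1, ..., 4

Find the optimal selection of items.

Items: item 1 (v=4, w=1), item 2 (v=7, w=2), item 3 (v=8, w=6), item 4 (v=8, w=3)
Capacity: 8
Checking all 16 subsets (w = total weight, v = total value):
  {}: w = 0, v = 0
  {1}: w = 1, v = 4
  {2}: w = 2, v = 7
  {3}: w = 6, v = 8
  {4}: w = 3, v = 8
  {1, 2}: w = 3, v = 11
  {1, 3}: w = 7, v = 12
  {1, 4}: w = 4, v = 12
  {2, 3}: w = 8, v = 15
  {2, 4}: w = 5, v = 15
  {3, 4}: w = 9 > 8, infeasible
  {1, 2, 3}: w = 9 > 8, infeasible
  {1, 2, 4}: w = 6, v = 19
  {1, 3, 4}: w = 10 > 8, infeasible
  {2, 3, 4}: w = 11 > 8, infeasible
  {1, 2, 3, 4}: w = 12 > 8, infeasible
Best feasible subset: items [1, 2, 4]
Total weight: 6 <= 8, total value: 19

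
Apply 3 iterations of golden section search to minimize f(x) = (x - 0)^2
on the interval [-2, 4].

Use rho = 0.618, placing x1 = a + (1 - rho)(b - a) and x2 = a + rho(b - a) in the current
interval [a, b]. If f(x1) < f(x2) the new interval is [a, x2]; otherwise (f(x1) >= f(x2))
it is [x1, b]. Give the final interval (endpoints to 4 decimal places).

Golden section search for min of f(x) = (x - 0)^2 on [-2, 4].
Each step: x1 = a + (1 - rho)(b - a), x2 = a + rho(b - a); if f(x1) < f(x2) keep [a, x2], otherwise keep [x1, b].
Step 1: [-2.0000, 4.0000], x1=0.2920 (f=0.0853), x2=1.7080 (f=2.9173); f(x1) < f(x2) => keep [-2.0000, 1.7080]
Step 2: [-2.0000, 1.7080], x1=-0.5835 (f=0.3405), x2=0.2915 (f=0.0850); f(x1) > f(x2) => keep [-0.5835, 1.7080]
Step 3: [-0.5835, 1.7080], x1=0.2918 (f=0.0852), x2=0.8326 (f=0.6933); f(x1) < f(x2) => keep [-0.5835, 0.8326]
Final interval: [-0.5835, 0.8326]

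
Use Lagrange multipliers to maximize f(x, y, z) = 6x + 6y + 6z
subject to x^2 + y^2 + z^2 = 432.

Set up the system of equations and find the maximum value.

Lagrange conditions: 6 = 2*lambda*x, 6 = 2*lambda*y, 6 = 2*lambda*z
So x:6 = y:6 = z:6, i.e. x = 6t, y = 6t, z = 6t
Constraint: t^2*(6^2 + 6^2 + 6^2) = 432
  t^2 * 108 = 432  =>  t = sqrt(4)
Maximum = 6*6t + 6*6t + 6*6t = 108*sqrt(4) = 216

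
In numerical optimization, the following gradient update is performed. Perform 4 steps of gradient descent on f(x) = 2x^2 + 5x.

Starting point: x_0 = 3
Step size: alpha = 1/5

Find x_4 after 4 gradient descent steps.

f(x) = 2x^2 + 5x, f'(x) = 4x + (5)
Step 1: f'(3) = 17, x_1 = 3 - 1/5 * 17 = -2/5
Step 2: f'(-2/5) = 17/5, x_2 = -2/5 - 1/5 * 17/5 = -27/25
Step 3: f'(-27/25) = 17/25, x_3 = -27/25 - 1/5 * 17/25 = -152/125
Step 4: f'(-152/125) = 17/125, x_4 = -152/125 - 1/5 * 17/125 = -777/625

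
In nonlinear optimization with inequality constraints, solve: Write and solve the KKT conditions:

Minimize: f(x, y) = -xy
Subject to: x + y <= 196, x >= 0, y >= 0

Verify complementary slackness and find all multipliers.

Problem: min -xy s.t. x + y <= 196 (multiplier lambda), x >= 0 (mu_x), y >= 0 (mu_y)
KKT stationarity: -y + lambda - mu_x = 0, -x + lambda - mu_y = 0, with lambda, mu_x, mu_y >= 0
Complementary slackness: lambda*(x + y - 196) = 0, mu_x*x = 0, mu_y*y = 0
If lambda = 0: y = -mu_x <= 0 and x = -mu_y <= 0 force x = y = 0 with f = 0; but x = y = 98 is feasible with f = -9604 < 0, so this is not the minimum. Hence lambda > 0 and x + y = 196.
Try x > 0, y > 0 (so mu_x = mu_y = 0): y = lambda, x = lambda => x = y = lambda
x + y = 196 => 2*lambda = 196 => lambda = 98
x* = y* = 98 > 0, consistent with mu_x = mu_y = 0.
(Any feasible point with x = 0 or y = 0 has f = 0 > -9604, so the minimum is not on those boundaries.)
min(-xy) = -9604 (i.e. max xy = 9604)
Multipliers: lambda = 98, mu_x = 0, mu_y = 0
Complementary slackness: lambda*(x + y - 196) = 98*(98 + 98 - 196) = 0, mu_x*x = 0*98 = 0, mu_y*y = 0*98 = 0. Satisfied.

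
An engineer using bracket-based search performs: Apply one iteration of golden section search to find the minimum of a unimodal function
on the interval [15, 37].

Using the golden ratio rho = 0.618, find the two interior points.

Golden section search on [15, 37].
Golden ratio rho = 0.618 (approx).
Interior points:
  x_1 = 15 + (1-0.618)*22 = 23.4040
  x_2 = 15 + 0.618*22 = 28.5960
Compare f(x_1) and f(x_2) to determine which subinterval to keep.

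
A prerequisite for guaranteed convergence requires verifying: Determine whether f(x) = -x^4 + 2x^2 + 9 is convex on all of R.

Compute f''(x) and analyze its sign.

f(x) = -x^4 + 2x^2 + 9
f'(x) = -4x^3 + 4x
f''(x) = -12x^2 + 4
f''(x) = -12x^2 + 4 -> -inf as |x| -> inf
Therefore, f is not globally convex on R.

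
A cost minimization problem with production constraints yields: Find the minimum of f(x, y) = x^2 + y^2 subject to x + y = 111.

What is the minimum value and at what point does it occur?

Substitute y = 111 - x into f(x,y) = x^2 + y^2:
g(x) = x^2 + (111 - x)^2 = 2x^2 - 222x + 12321
g'(x) = 4x - 222 = 0  =>  x = 111/2
y = 111 - 111/2 = 111/2
Minimum value = (111/2)^2 + (111/2)^2 = 12321/2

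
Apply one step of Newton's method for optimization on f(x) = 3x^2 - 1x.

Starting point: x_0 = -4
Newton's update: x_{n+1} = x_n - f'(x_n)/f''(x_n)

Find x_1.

f(x) = 3x^2 - 1x
f'(x) = 6x + (-1), f''(x) = 6
Newton step: x_1 = x_0 - f'(x_0)/f''(x_0)
f'(-4) = -25
x_1 = -4 - -25/6 = 1/6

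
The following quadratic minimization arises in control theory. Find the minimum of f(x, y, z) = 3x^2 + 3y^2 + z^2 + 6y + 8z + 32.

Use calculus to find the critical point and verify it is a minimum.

f(x,y,z) = 3x^2 + 3y^2 + z^2 + 6y + 8z + 32
df/dx = 6x + (0) = 0 => x = 0
df/dy = 6y + (6) = 0 => y = -1
df/dz = 2z + (8) = 0 => z = -4
f(0,-1,-4) = 3*(0)^2 + 3*(-1)^2 + 1*(-4)^2 + 6*(-1) + 8*(-4) + 32 = 13
Hessian is diagonal with entries 6, 6, 2 > 0, confirmed minimum.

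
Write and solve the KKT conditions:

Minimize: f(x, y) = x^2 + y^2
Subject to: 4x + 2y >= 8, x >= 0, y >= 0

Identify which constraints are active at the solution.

KKT conditions for min x^2 + y^2 s.t. 4x + 2y >= 8, x >= 0, y >= 0:
Stationarity: 2x = mu*4 + mu_x, 2y = mu*2 + mu_y, with mu, mu_x, mu_y >= 0
Complementary slackness: mu*(4x + 2y - 8) = 0, mu_x*x = 0, mu_y*y = 0
(0, 0) is infeasible (4*0 + 2*0 < 8), so if mu = 0 stationarity would force x = mu_x/2 >= 0, y = mu_y/2 >= 0 with mu_x*x = mu_y*y = 0, i.e. x = y = 0: contradiction. Hence mu > 0 and 4x + 2y = 8 is active.
Try x > 0, y > 0 (so mu_x = mu_y = 0): x = 4*mu/2, y = 2*mu/2
Substitute: 4*(4*mu/2) + 2*(2*mu/2) = 8
  mu*20/2 = 8 => mu = 4/5
x* = 8/5 > 0, y* = 4/5 > 0, consistent with mu_x = mu_y = 0.
f is convex and the constraints are linear, so this KKT point is the global minimum.
f* = 16/5
Active constraints: 4x + 2y >= 8 (holds with equality, mu = 4/5 > 0); x >= 0 and y >= 0 are inactive (mu_x = mu_y = 0).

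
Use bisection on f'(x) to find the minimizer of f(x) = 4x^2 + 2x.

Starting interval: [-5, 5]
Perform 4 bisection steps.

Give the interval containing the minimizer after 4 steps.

Finding critical point of f(x) = 4x^2 + 2x using bisection on f'(x) = 8x + 2.
f'(x) = 0 when x = -1/4.
Starting interval: [-5, 5]
Step 1: mid = 0, f'(mid) = 2, new interval = [-5, 0]
Step 2: mid = -5/2, f'(mid) = -18, new interval = [-5/2, 0]
Step 3: mid = -5/4, f'(mid) = -8, new interval = [-5/4, 0]
Step 4: mid = -5/8, f'(mid) = -3, new interval = [-5/8, 0]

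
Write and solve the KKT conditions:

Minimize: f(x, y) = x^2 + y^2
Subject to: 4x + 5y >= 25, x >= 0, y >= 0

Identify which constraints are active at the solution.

KKT conditions for min x^2 + y^2 s.t. 4x + 5y >= 25, x >= 0, y >= 0:
Stationarity: 2x = mu*4 + mu_x, 2y = mu*5 + mu_y, with mu, mu_x, mu_y >= 0
Complementary slackness: mu*(4x + 5y - 25) = 0, mu_x*x = 0, mu_y*y = 0
(0, 0) is infeasible (4*0 + 5*0 < 25), so if mu = 0 stationarity would force x = mu_x/2 >= 0, y = mu_y/2 >= 0 with mu_x*x = mu_y*y = 0, i.e. x = y = 0: contradiction. Hence mu > 0 and 4x + 5y = 25 is active.
Try x > 0, y > 0 (so mu_x = mu_y = 0): x = 4*mu/2, y = 5*mu/2
Substitute: 4*(4*mu/2) + 5*(5*mu/2) = 25
  mu*41/2 = 25 => mu = 50/41
x* = 100/41 > 0, y* = 125/41 > 0, consistent with mu_x = mu_y = 0.
f is convex and the constraints are linear, so this KKT point is the global minimum.
f* = 625/41
Active constraints: 4x + 5y >= 25 (holds with equality, mu = 50/41 > 0); x >= 0 and y >= 0 are inactive (mu_x = mu_y = 0).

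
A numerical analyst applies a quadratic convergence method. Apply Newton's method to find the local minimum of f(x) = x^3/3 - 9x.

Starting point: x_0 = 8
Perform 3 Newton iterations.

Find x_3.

f(x) = x^3/3 - 9x
f'(x) = x^2 - 9, f''(x) = 2x
Newton update: x_{n+1} = x_n - (x_n^2 - 9)/(2*x_n)
Step 1: x_0 = 8, f'=55, f''=16, x_1 = 73/16
Step 2: x_1 = 73/16, f'=3025/256, f''=73/8, x_2 = 7633/2336
Step 3: x_2 = 7633/2336, f'=9150625/5456896, f''=7633/1168, x_3 = 107374753/35661376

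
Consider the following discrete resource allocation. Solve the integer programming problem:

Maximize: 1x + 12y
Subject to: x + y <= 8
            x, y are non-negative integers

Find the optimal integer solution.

Objective: 1x + 12y, constraint: x + y <= 8
Coefficient of y is 12 > coefficient of x is 1, so allocate the entire budget to y.
Optimal: x = 0, y = 8, value = 96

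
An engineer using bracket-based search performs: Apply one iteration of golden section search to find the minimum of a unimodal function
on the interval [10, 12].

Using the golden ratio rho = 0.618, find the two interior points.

Golden section search on [10, 12].
Golden ratio rho = 0.618 (approx).
Interior points:
  x_1 = 10 + (1-0.618)*2 = 10.7640
  x_2 = 10 + 0.618*2 = 11.2360
Compare f(x_1) and f(x_2) to determine which subinterval to keep.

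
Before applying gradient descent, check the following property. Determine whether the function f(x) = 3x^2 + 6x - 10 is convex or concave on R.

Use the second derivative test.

f(x) = 3x^2 + 6x - 10
f'(x) = 6x + 6
f''(x) = 6
Since f''(x) = 6 > 0 for all x, f is convex on R.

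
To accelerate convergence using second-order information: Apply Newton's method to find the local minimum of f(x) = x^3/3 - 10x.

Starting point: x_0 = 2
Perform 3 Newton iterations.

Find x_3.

f(x) = x^3/3 - 10x
f'(x) = x^2 - 10, f''(x) = 2x
Newton update: x_{n+1} = x_n - (x_n^2 - 10)/(2*x_n)
Step 1: x_0 = 2, f'=-6, f''=4, x_1 = 7/2
Step 2: x_1 = 7/2, f'=9/4, f''=7, x_2 = 89/28
Step 3: x_2 = 89/28, f'=81/784, f''=89/14, x_3 = 15761/4984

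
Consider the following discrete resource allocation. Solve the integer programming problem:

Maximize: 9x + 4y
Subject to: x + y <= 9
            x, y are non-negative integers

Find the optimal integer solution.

Objective: 9x + 4y, constraint: x + y <= 9
Coefficient of x is 9 >= coefficient of y is 4, so allocate the entire budget to x.
Optimal: x = 9, y = 0, value = 81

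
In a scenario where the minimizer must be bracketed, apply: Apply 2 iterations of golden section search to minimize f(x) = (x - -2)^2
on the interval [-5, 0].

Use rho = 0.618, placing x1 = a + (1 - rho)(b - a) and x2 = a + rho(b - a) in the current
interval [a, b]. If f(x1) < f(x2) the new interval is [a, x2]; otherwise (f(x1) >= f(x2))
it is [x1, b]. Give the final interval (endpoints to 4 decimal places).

Golden section search for min of f(x) = (x - -2)^2 on [-5, 0].
Each step: x1 = a + (1 - rho)(b - a), x2 = a + rho(b - a); if f(x1) < f(x2) keep [a, x2], otherwise keep [x1, b].
Step 1: [-5.0000, 0.0000], x1=-3.0900 (f=1.1881), x2=-1.9100 (f=0.0081); f(x1) > f(x2) => keep [-3.0900, 0.0000]
Step 2: [-3.0900, 0.0000], x1=-1.9096 (f=0.0082), x2=-1.1804 (f=0.6718); f(x1) < f(x2) => keep [-3.0900, -1.1804]
Final interval: [-3.0900, -1.1804]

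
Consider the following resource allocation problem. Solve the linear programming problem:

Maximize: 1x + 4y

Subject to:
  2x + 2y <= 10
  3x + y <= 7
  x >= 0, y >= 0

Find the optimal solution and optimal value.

Feasible vertices: (0, 0), (0, 5), (1, 4), (7/3, 0)
Objective 1x + 4y at each:
  (0, 0): 0
  (0, 5): 20
  (1, 4): 17
  (7/3, 0): 7/3
Maximum is 20 at (0, 5).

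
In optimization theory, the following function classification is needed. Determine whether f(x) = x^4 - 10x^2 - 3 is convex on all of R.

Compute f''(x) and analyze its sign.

f(x) = x^4 - 10x^2 - 3
f'(x) = 4x^3 + -20x
f''(x) = 12x^2 + -20
f''(0) = -20 < 0, so not convex near x = 0
Therefore, f is not globally convex on R.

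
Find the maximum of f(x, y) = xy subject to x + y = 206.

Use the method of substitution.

Substitute y = 206 - x into f(x,y) = xy:
g(x) = x(206 - x) = 206x - x^2
g'(x) = 206 - 2x = 0  =>  x = 103
y = 206 - 103 = 103
Maximum value = 103 * 103 = 10609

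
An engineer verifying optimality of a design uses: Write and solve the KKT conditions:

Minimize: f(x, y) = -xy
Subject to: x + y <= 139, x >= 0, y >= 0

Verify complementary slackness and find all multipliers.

Problem: min -xy s.t. x + y <= 139 (multiplier lambda), x >= 0 (mu_x), y >= 0 (mu_y)
KKT stationarity: -y + lambda - mu_x = 0, -x + lambda - mu_y = 0, with lambda, mu_x, mu_y >= 0
Complementary slackness: lambda*(x + y - 139) = 0, mu_x*x = 0, mu_y*y = 0
If lambda = 0: y = -mu_x <= 0 and x = -mu_y <= 0 force x = y = 0 with f = 0; but x = y = 139/2 is feasible with f = -19321/4 < 0, so this is not the minimum. Hence lambda > 0 and x + y = 139.
Try x > 0, y > 0 (so mu_x = mu_y = 0): y = lambda, x = lambda => x = y = lambda
x + y = 139 => 2*lambda = 139 => lambda = 139/2
x* = y* = 139/2 > 0, consistent with mu_x = mu_y = 0.
(Any feasible point with x = 0 or y = 0 has f = 0 > -19321/4, so the minimum is not on those boundaries.)
min(-xy) = -19321/4 (i.e. max xy = 19321/4)
Multipliers: lambda = 139/2, mu_x = 0, mu_y = 0
Complementary slackness: lambda*(x + y - 139) = 139/2*(139/2 + 139/2 - 139) = 0, mu_x*x = 0*139/2 = 0, mu_y*y = 0*139/2 = 0. Satisfied.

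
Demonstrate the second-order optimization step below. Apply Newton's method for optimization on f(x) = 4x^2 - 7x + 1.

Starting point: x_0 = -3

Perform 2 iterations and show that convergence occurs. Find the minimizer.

f(x) = 4x^2 - 7x + 1, f'(x) = 8x + (-7), f''(x) = 8
Step 1: f'(-3) = -31, x_1 = -3 - -31/8 = 7/8
Step 2: f'(7/8) = 0, x_2 = 7/8 (converged)
Newton's method converges in 1 step for quadratics.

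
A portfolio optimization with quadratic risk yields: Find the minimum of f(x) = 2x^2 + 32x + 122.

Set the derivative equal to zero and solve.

f(x) = 2x^2 + 32x + 122
f'(x) = 4x + (32) = 0
x = -32/4 = -8
f(-8) = -6
Since f''(x) = 4 > 0, this is a minimum.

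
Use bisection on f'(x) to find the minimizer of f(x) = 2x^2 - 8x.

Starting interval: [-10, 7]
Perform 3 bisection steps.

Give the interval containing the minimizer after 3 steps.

Finding critical point of f(x) = 2x^2 - 8x using bisection on f'(x) = 4x + -8.
f'(x) = 0 when x = 2.
Starting interval: [-10, 7]
Step 1: mid = -3/2, f'(mid) = -14, new interval = [-3/2, 7]
Step 2: mid = 11/4, f'(mid) = 3, new interval = [-3/2, 11/4]
Step 3: mid = 5/8, f'(mid) = -11/2, new interval = [5/8, 11/4]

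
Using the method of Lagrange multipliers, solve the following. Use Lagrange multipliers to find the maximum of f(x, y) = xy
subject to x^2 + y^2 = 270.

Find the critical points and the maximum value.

Lagrange conditions: y = 2*lambda*x and x = 2*lambda*y
If x = 0 then y = 0, violating the constraint, so x, y != 0.
Dividing: y/x = x/y => x^2 = y^2 => y = x or y = -x
Constraint: 2x^2 = 270 => x^2 = 135 => x = +/-sqrt(135)
Critical points: (sqrt(135), sqrt(135)), (-sqrt(135), -sqrt(135)), (sqrt(135), -sqrt(135)), (-sqrt(135), sqrt(135))
  y = x:  xy = x^2 = 135  at (sqrt(135), sqrt(135)) and (-sqrt(135), -sqrt(135))
  y = -x: xy = -x^2 = -135 at (sqrt(135), -sqrt(135)) and (-sqrt(135), sqrt(135))
Maximum xy = 135 at (sqrt(135), sqrt(135)) and (-sqrt(135), -sqrt(135))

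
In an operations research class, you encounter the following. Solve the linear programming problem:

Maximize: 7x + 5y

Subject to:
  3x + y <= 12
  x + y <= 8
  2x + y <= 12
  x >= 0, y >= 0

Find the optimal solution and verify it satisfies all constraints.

Feasible vertices: (0, 0), (0, 8), (2, 6), (4, 0)
Objective 7x + 5y at each vertex:
  (0, 0): 0
  (0, 8): 40
  (2, 6): 44
  (4, 0): 28
Maximum is 44 at (2, 6).
Verify constraints at (x, y) = (2, 6):
  3*2 + 1*6 = 12 <= 12 (active)
  1*2 + 1*6 = 8 <= 8 (active)
  2*2 + 1*6 = 10 <= 12
  x = 2 >= 0, y = 6 >= 0. All constraints satisfied.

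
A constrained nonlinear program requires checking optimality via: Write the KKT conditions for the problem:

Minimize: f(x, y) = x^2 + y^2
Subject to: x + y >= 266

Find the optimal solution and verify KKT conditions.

KKT conditions for min x^2 + y^2 s.t. x + y >= 266:
Stationarity: 2x = mu, 2y = mu
So x = y = mu/2.
Complementary slackness: mu*(x + y - 266) = 0
Primal feasibility: x + y >= 266; dual feasibility: mu >= 0
If mu = 0 then x = y = 0, but 0 + 0 < 266 is infeasible, so the constraint is active.
Constraint active: x + y = 2*(mu/2) = 266 => mu = 266
x = y = 133, f = 35378
Verify: stationarity 2*133 = 266 = mu; primal 133 + 133 = 266 >= 266; dual mu = 266 >= 0; complementary slackness 266*(266 - 266) = 0. All KKT conditions hold.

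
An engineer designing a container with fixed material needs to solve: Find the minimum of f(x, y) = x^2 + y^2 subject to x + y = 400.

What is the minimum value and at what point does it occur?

Substitute y = 400 - x into f(x,y) = x^2 + y^2:
g(x) = x^2 + (400 - x)^2 = 2x^2 - 800x + 160000
g'(x) = 4x - 800 = 0  =>  x = 200
y = 400 - 200 = 200
Minimum value = 200^2 + 200^2 = 80000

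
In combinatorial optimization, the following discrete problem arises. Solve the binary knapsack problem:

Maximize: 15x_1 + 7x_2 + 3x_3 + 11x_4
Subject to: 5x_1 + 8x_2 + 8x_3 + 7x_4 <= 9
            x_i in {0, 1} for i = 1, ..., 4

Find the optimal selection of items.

Items: item 1 (v=15, w=5), item 2 (v=7, w=8), item 3 (v=3, w=8), item 4 (v=11, w=7)
Capacity: 9
Checking all 16 subsets (w = total weight, v = total value):
  {}: w = 0, v = 0
  {1}: w = 5, v = 15
  {2}: w = 8, v = 7
  {3}: w = 8, v = 3
  {4}: w = 7, v = 11
  {1, 2}: w = 13 > 9, infeasible
  {1, 3}: w = 13 > 9, infeasible
  {1, 4}: w = 12 > 9, infeasible
  {2, 3}: w = 16 > 9, infeasible
  {2, 4}: w = 15 > 9, infeasible
  {3, 4}: w = 15 > 9, infeasible
  {1, 2, 3}: w = 21 > 9, infeasible
  {1, 2, 4}: w = 20 > 9, infeasible
  {1, 3, 4}: w = 20 > 9, infeasible
  {2, 3, 4}: w = 23 > 9, infeasible
  {1, 2, 3, 4}: w = 28 > 9, infeasible
Best feasible subset: items [1]
Total weight: 5 <= 9, total value: 15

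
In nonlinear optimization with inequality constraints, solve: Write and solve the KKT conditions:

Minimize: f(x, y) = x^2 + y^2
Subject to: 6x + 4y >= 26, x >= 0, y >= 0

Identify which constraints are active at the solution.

KKT conditions for min x^2 + y^2 s.t. 6x + 4y >= 26, x >= 0, y >= 0:
Stationarity: 2x = mu*6 + mu_x, 2y = mu*4 + mu_y, with mu, mu_x, mu_y >= 0
Complementary slackness: mu*(6x + 4y - 26) = 0, mu_x*x = 0, mu_y*y = 0
(0, 0) is infeasible (6*0 + 4*0 < 26), so if mu = 0 stationarity would force x = mu_x/2 >= 0, y = mu_y/2 >= 0 with mu_x*x = mu_y*y = 0, i.e. x = y = 0: contradiction. Hence mu > 0 and 6x + 4y = 26 is active.
Try x > 0, y > 0 (so mu_x = mu_y = 0): x = 6*mu/2, y = 4*mu/2
Substitute: 6*(6*mu/2) + 4*(4*mu/2) = 26
  mu*52/2 = 26 => mu = 1
x* = 3 > 0, y* = 2 > 0, consistent with mu_x = mu_y = 0.
f is convex and the constraints are linear, so this KKT point is the global minimum.
f* = 13
Active constraints: 6x + 4y >= 26 (holds with equality, mu = 1 > 0); x >= 0 and y >= 0 are inactive (mu_x = mu_y = 0).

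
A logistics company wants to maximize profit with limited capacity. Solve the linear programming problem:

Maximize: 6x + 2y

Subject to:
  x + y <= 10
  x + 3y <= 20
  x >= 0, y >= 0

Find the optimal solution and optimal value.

Feasible vertices: (0, 0), (0, 20/3), (5, 5), (10, 0)
Objective 6x + 2y at each:
  (0, 0): 0
  (0, 20/3): 40/3
  (5, 5): 40
  (10, 0): 60
Maximum is 60 at (10, 0).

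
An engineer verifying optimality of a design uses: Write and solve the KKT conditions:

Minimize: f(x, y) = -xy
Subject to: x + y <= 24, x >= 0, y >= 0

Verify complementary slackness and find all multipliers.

Problem: min -xy s.t. x + y <= 24 (multiplier lambda), x >= 0 (mu_x), y >= 0 (mu_y)
KKT stationarity: -y + lambda - mu_x = 0, -x + lambda - mu_y = 0, with lambda, mu_x, mu_y >= 0
Complementary slackness: lambda*(x + y - 24) = 0, mu_x*x = 0, mu_y*y = 0
If lambda = 0: y = -mu_x <= 0 and x = -mu_y <= 0 force x = y = 0 with f = 0; but x = y = 12 is feasible with f = -144 < 0, so this is not the minimum. Hence lambda > 0 and x + y = 24.
Try x > 0, y > 0 (so mu_x = mu_y = 0): y = lambda, x = lambda => x = y = lambda
x + y = 24 => 2*lambda = 24 => lambda = 12
x* = y* = 12 > 0, consistent with mu_x = mu_y = 0.
(Any feasible point with x = 0 or y = 0 has f = 0 > -144, so the minimum is not on those boundaries.)
min(-xy) = -144 (i.e. max xy = 144)
Multipliers: lambda = 12, mu_x = 0, mu_y = 0
Complementary slackness: lambda*(x + y - 24) = 12*(12 + 12 - 24) = 0, mu_x*x = 0*12 = 0, mu_y*y = 0*12 = 0. Satisfied.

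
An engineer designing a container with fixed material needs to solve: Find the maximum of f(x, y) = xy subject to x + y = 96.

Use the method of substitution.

Substitute y = 96 - x into f(x,y) = xy:
g(x) = x(96 - x) = 96x - x^2
g'(x) = 96 - 2x = 0  =>  x = 48
y = 96 - 48 = 48
Maximum value = 48 * 48 = 2304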